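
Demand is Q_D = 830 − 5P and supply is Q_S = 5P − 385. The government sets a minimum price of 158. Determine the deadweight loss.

6661.25

In inverse form: demand P = 166 − 0.2Q, supply P = 77 + 0.2Q.
Competitive equilibrium: 166 − 0.2Q = 77 + 0.2Q → Q* = 222.5, P* = 121.5.
At the floor P = 158, quantity demanded = (166 − 158)/0.2 = 40.
Sellers' marginal cost at Q' = 40: 77 + 0.2·40 = 85.
ΔQ = 222.5 − 40 = 182.5; wedge = 158 − 85 = 73.
Welfare loss = ½ × 182.5 × 73 = 6661.25.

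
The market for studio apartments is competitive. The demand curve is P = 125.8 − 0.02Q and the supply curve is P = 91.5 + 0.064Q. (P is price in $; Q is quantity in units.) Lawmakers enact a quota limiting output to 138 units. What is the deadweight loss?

$3069.36

Competitive equilibrium: 125.8 − 0.02Q = 91.5 + 0.064Q → Q* = 408.3333, P* = 117.6333.
At Q = 138: demand price = 125.8 − 0.02·138 = 123.04; supply price = 91.5 + 0.064·138 = 100.332.
ΔQ = 408.3333 − 138 = 270.3333; wedge = 123.04 − 100.332 = 22.708.
The triangle = ½ × 270.3333 × 22.708 = $3069.36.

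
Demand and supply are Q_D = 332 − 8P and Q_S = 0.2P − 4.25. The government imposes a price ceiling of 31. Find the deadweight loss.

In inverse form: demand P = 41.5 − 0.125Q, supply P = 21.25 + 5Q.
Competitive equilibrium: 41.5 − 0.125Q = 21.25 + 5Q → Q* = 3.9512, P* = 41.0061.
At the ceiling P = 31, quantity supplied = (31 − 21.25)/5 = 1.95.
Willingness to pay at Q' = 1.95: 41.5 − 0.125·1.95 = 41.2563.
ΔQ = 3.9512 − 1.95 = 2.0012; wedge = 41.2563 − 31 = 10.2563.
The triangle = ½ × 2.0012 × 10.2563 = 10.26.

10.26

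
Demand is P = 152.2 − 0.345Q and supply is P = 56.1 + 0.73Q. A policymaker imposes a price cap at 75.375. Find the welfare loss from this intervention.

2132.74

Competitive equilibrium: 152.2 − 0.345Q = 56.1 + 0.73Q → Q* = 89.3953, P* = 121.3586.
At the ceiling P = 75.375, quantity supplied = (75.375 − 56.1)/0.73 = 26.4041.
Willingness to pay at Q' = 26.4041: 152.2 − 0.345·26.4041 = 143.0906.
ΔQ = 89.3953 − 26.4041 = 62.9912; wedge = 143.0906 − 75.375 = 67.7156.
Welfare loss = ½ × 62.9912 × 67.7156 = 2132.74.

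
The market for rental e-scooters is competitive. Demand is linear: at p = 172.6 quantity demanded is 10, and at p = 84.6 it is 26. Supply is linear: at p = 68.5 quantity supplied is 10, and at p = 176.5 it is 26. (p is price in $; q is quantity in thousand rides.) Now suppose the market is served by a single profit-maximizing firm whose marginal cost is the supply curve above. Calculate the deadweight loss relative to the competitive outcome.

Demand slope = (84.6 − 172.6)/(26 − 10) = −5.5, so p = 227.6 − 5.5q.
Supply slope = (176.5 − 68.5)/(26 − 10) = 6.75, so p = 1 + 6.75q.
Competitive equilibrium: 227.6 − 5.5q = 1 + 6.75q → q* = 18.498, p* = 125.8612.
Marginal revenue: MR = 227.6 − 11q. Set MR = MC: 227.6 − 11q = 1 + 6.75q → q_m = 12.7662.
Price p_m = 227.6 − 5.5·12.7662 = 157.3859; MC(q_m) = 1 + 6.75·12.7662 = 87.1719.
Competitive q* = 18.498, so Δq = 5.7318; wedge = 157.3859 − 87.1719 = 70.214.
Deadweight loss = ½ × 5.7318 × 70.214 = $201.23 thousand.

$201.23 thousand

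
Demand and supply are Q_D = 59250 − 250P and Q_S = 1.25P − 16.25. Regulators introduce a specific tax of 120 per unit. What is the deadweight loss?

In inverse form: demand P = 237 − 0.004Q, supply P = 13 + 0.8Q.
Competitive equilibrium: 237 − 0.004Q = 13 + 0.8Q → Q* = 278.60697, P* = 235.88557.
With the tax, the buyer price exceeds the seller price by 120: (237 − 0.004Q) − (13 + 0.8Q) = 120 → Q' = 129.35323.
ΔQ = 278.60697 − 129.35323 = 149.25374; the wedge equals the tax, 120.
Welfare loss = ½ × 149.25374 × 120 = 8955.22.

8955.22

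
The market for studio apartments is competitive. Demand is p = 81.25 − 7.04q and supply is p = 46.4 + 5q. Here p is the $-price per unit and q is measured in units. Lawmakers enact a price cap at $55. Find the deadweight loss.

$8.30

Competitive equilibrium: 81.25 − 7.04q = 46.4 + 5q → q* = 2.8945, p* = 60.8726.
At the ceiling p = 55, quantity supplied = (55 − 46.4)/5 = 1.72.
Willingness to pay at q' = 1.72: 81.25 − 7.04·1.72 = 69.1412.
Δq = 2.8945 − 1.72 = 1.1745; wedge = 69.1412 − 55 = 14.1412.
Deadweight loss = ½ × 1.1745 × 14.1412 = $8.30.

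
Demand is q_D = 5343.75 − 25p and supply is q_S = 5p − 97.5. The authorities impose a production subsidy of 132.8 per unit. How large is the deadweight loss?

In inverse form: demand p = 213.75 − 0.04q, supply p = 19.5 + 0.2q.
Competitive equilibrium: 213.75 − 0.04q = 19.5 + 0.2q → q* = 809.375, p* = 181.375.
The subsidy lowers effective supply by 132.8: p = 0.2q − 113.3.
New quantity: 213.75 − 0.04q = 0.2q − 113.3 → q' = 1362.7083.
Overproduction Δq = 1362.7083 − 809.375 = 553.3333; wedge = subsidy = 132.8.
DWL = ½ × 553.3333 × 132.8 = 36741.33.

36741.33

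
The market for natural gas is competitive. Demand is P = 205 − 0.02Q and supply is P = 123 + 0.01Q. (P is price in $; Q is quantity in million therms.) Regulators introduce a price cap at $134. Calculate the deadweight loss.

$40016.67 million

Competitive equilibrium: 205 − 0.02Q = 123 + 0.01Q → Q* = 2733.3333, P* = 150.3333.
At the ceiling P = 134, quantity supplied = (134 − 123)/0.01 = 1100.
Willingness to pay at Q' = 1100: 205 − 0.02·1100 = 183.
ΔQ = 2733.3333 − 1100 = 1633.3333; wedge = 183 − 134 = 49.
The triangle = ½ × 1633.3333 × 49 = $40016.67 million.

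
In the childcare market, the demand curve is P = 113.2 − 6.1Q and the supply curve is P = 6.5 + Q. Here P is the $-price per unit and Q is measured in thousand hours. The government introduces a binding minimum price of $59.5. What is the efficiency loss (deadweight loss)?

Competitive equilibrium: 113.2 − 6.1Q = 6.5 + Q → Q* = 15.0282, P* = 21.5282.
At the floor P = 59.5, quantity demanded = (113.2 − 59.5)/6.1 = 8.8033.
Sellers' marginal cost at Q' = 8.8033: 6.5 + 1·8.8033 = 15.3033.
ΔQ = 15.0282 − 8.8033 = 6.2249; wedge = 59.5 − 15.3033 = 44.1967.
The triangle = ½ × 6.2249 × 44.1967 = $137.56 thousand.

$137.56 thousand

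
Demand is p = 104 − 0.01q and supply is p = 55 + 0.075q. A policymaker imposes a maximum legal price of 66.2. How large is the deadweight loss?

Competitive equilibrium: 104 − 0.01q = 55 + 0.075q → q* = 576.4705882, p* = 98.2352941.
At the ceiling p = 66.2, quantity supplied = (66.2 − 55)/0.075 = 149.3333333.
Willingness to pay at q' = 149.3333333: 104 − 0.01·149.3333333 = 102.5066667.
Δq = 576.4705882 − 149.3333333 = 427.1372549; wedge = 102.5066667 − 66.2 = 36.3066667.
Deadweight loss = ½ × 427.1372549 × 36.3066667 = 7753.96.

7753.96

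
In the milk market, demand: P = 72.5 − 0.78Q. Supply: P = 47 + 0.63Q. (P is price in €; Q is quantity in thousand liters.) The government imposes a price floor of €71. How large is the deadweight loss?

Competitive equilibrium: 72.5 − 0.78Q = 47 + 0.63Q → Q* = 18.0851, P* = 58.3936.
At the floor P = 71, quantity demanded = (72.5 − 71)/0.78 = 1.9231.
Sellers' marginal cost at Q' = 1.9231: 47 + 0.63·1.9231 = 48.2116.
ΔQ = 18.0851 − 1.9231 = 16.162; wedge = 71 − 48.2116 = 22.7884.
DWL = ½ × 16.162 × 22.7884 = €184.15 thousand.

€184.15 thousand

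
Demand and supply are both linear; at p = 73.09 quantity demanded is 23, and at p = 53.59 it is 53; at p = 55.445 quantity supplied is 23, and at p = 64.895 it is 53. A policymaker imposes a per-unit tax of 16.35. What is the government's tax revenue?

397.99

Demand slope = (53.59 − 73.09)/(53 − 23) = −0.65, so p = 88.04 − 0.65q.
Supply slope = (64.895 − 55.445)/(53 − 23) = 0.315, so p = 48.2 + 0.315q.
Competitive equilibrium: 88.04 − 0.65q = 48.2 + 0.315q → q* = 41.285, p* = 61.2048.
With the tax, the buyer price exceeds the seller price by 16.35: (88.04 − 0.65q) − (48.2 + 0.315q) = 16.35 → q' = 24.342.
Tax revenue = 16.35 × 24.342 = 397.99.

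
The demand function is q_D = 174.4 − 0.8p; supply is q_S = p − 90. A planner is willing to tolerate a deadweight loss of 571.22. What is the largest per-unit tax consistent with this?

In inverse form: demand p = 218 − 1.25q, supply p = 90 + q.
Competitive equilibrium: 218 − 1.25q = 90 + q → q* = 56.8889, p* = 146.8889.
A tax t gives Δq = t/2.25 and wedge t, so DWL = t²/4.5.
t²/4.5 = 571.22 → t² = 2570.49 → t = 50.7.

50.7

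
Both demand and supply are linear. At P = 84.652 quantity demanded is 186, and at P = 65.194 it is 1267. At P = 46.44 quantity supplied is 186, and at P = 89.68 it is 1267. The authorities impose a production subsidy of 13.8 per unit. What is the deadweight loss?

Demand slope = (65.194 − 84.652)/(1267 − 186) = −0.018, so P = 88 − 0.018Q.
Supply slope = (89.68 − 46.44)/(1267 − 186) = 0.04, so P = 39 + 0.04Q.
Competitive equilibrium: 88 − 0.018Q = 39 + 0.04Q → Q* = 844.8276, P* = 72.7931.
The subsidy lowers effective supply by 13.8: P = 25.2 + 0.04Q.
New quantity: 88 − 0.018Q = 25.2 + 0.04Q → Q' = 1082.7586.
Overproduction ΔQ = 1082.7586 − 844.8276 = 237.931; wedge = subsidy = 13.8.
DWL = ½ × 237.931 × 13.8 = 1641.72.

1641.72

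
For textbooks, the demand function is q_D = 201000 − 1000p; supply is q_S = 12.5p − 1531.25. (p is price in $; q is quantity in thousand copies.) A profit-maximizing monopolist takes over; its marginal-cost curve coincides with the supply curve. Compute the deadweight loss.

In inverse form: demand p = 201 − 0.001q, supply p = 122.5 + 0.08q.
Competitive equilibrium: 201 − 0.001q = 122.5 + 0.08q → q* = 969.1358, p* = 200.0309.
Marginal revenue: MR = 201 − 0.002q. Set MR = MC: 201 − 0.002q = 122.5 + 0.08q → q_m = 957.3171.
Price p_m = 201 − 0.001·957.3171 = 200.0427; MC(q_m) = 122.5 + 0.08·957.3171 = 199.0854.
Competitive q* = 969.1358, so Δq = 11.8187; wedge = 200.0427 − 199.0854 = 0.9573.
The triangle = ½ × 11.8187 × 0.9573 = $5.66 thousand.

$5.66 thousand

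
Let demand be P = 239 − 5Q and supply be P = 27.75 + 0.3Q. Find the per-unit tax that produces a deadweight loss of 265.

Competitive equilibrium: 239 − 5Q = 27.75 + 0.3Q → Q* = 39.8585, P* = 39.7075.
A tax t gives ΔQ = t/5.3 and wedge t, so DWL = t²/10.6.
t²/10.6 = 265 → t² = 2809 → t = 53.

53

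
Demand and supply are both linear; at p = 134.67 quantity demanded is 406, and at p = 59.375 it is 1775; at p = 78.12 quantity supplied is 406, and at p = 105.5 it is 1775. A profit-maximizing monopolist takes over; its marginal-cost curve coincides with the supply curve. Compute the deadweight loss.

Demand slope = (59.375 − 134.67)/(1775 − 406) = −0.055, so p = 157 − 0.055q.
Supply slope = (105.5 − 78.12)/(1775 − 406) = 0.02, so p = 70 + 0.02q.
Competitive equilibrium: 157 − 0.055q = 70 + 0.02q → q* = 1160, p* = 93.2.
Marginal revenue: MR = 157 − 0.11q. Set MR = MC: 157 − 0.11q = 70 + 0.02q → q_m = 669.2308.
Price p_m = 157 − 0.055·669.2308 = 120.1923; MC(q_m) = 70 + 0.02·669.2308 = 83.3846.
Competitive q* = 1160, so Δq = 490.7692; wedge = 120.1923 − 83.3846 = 36.8077.
DWL = ½ × 490.7692 × 36.8077 = 9032.04.

9032.04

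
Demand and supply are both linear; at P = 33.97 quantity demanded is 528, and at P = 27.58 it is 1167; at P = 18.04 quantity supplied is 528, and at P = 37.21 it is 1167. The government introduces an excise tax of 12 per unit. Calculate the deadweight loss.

1800

Demand slope = (27.58 − 33.97)/(1167 − 528) = −0.01, so P = 39.25 − 0.01Q.
Supply slope = (37.21 − 18.04)/(1167 − 528) = 0.03, so P = 2.2 + 0.03Q.
Competitive equilibrium: 39.25 − 0.01Q = 2.2 + 0.03Q → Q* = 926.25, P* = 29.9875.
With the tax, the buyer price exceeds the seller price by 12: (39.25 − 0.01Q) − (2.2 + 0.03Q) = 12 → Q' = 626.25.
ΔQ = 926.25 − 626.25 = 300; the wedge equals the tax, 12.
Welfare loss = ½ × 300 × 12 = 1800.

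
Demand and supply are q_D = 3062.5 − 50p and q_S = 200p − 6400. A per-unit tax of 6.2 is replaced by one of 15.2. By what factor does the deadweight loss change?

In inverse form: demand p = 61.25 − 0.02q, supply p = 32 + 0.005q.
Competitive equilibrium: 61.25 − 0.02q = 32 + 0.005q → q* = 1170, p* = 37.85.
For a per-unit tax t: Δq = t/0.025, so DWL = ½·t·(t/0.025) = t²/0.05.
At t = 6.2: DWL = 768.8. At t = 15.2: DWL = 4620.8.
Ratio = (15.2/6.2)² = 6.010.

6.010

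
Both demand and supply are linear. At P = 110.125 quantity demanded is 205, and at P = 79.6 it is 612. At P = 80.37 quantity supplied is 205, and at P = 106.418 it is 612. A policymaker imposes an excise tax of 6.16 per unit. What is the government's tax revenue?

2308.45

Demand slope = (79.6 − 110.125)/(612 − 205) = −0.075, so P = 125.5 − 0.075Q.
Supply slope = (106.418 − 80.37)/(612 − 205) = 0.064, so P = 67.25 + 0.064Q.
Competitive equilibrium: 125.5 − 0.075Q = 67.25 + 0.064Q → Q* = 419.0647, P* = 94.0701.
With the tax, the buyer price exceeds the seller price by 6.16: (125.5 − 0.075Q) − (67.25 + 0.064Q) = 6.16 → Q' = 374.7482.
Tax revenue = 6.16 × 374.7482 = 2308.45.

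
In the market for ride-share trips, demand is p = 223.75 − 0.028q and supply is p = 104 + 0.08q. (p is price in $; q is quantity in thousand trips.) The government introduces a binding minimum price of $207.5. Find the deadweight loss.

Competitive equilibrium: 223.75 − 0.028q = 104 + 0.08q → q* = 1108.7963, p* = 192.7037.
At the floor p = 207.5, quantity demanded = (223.75 − 207.5)/0.028 = 580.35714.
Sellers' marginal cost at q' = 580.35714: 104 + 0.08·580.35714 = 150.42857.
Δq = 1108.7963 − 580.35714 = 528.43916; wedge = 207.5 − 150.42857 = 57.07143.
Deadweight loss = ½ × 528.43916 × 57.07143 = $15079.39 thousand.

$15079.39 thousand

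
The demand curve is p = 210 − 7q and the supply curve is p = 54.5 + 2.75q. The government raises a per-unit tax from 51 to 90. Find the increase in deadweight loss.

282

Competitive equilibrium: 210 − 7q = 54.5 + 2.75q → q* = 15.9487, p* = 98.359.
For a per-unit tax t: Δq = t/9.75, so DWL = ½·t·(t/9.75) = t²/19.5.
At t = 51: DWL = 133.385. At t = 90: DWL = 415.385.
Increase = 415.385 − 133.385 = 282.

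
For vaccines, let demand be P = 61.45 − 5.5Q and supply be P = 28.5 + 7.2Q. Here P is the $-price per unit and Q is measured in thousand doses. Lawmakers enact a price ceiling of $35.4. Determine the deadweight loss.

$17 thousand

Competitive equilibrium: 61.45 − 5.5Q = 28.5 + 7.2Q → Q* = 2.5945, P* = 47.1803.
At the ceiling P = 35.4, quantity supplied = (35.4 − 28.5)/7.2 = 0.9583.
Willingness to pay at Q' = 0.9583: 61.45 − 5.5·0.9583 = 56.1794.
ΔQ = 2.5945 − 0.9583 = 1.6362; wedge = 56.1794 − 35.4 = 20.7794.
DWL = ½ × 1.6362 × 20.7794 = $17 thousand.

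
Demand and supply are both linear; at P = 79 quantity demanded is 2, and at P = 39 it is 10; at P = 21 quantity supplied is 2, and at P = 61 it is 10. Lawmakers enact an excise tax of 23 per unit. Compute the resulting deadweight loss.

Demand slope = (39 − 79)/(10 − 2) = −5, so P = 89 − 5Q.
Supply slope = (61 − 21)/(10 − 2) = 5, so P = 11 + 5Q.
Competitive equilibrium: 89 − 5Q = 11 + 5Q → Q* = 7.8, P* = 50.
With the tax, the buyer price exceeds the seller price by 23: (89 − 5Q) − (11 + 5Q) = 23 → Q' = 5.5.
ΔQ = 7.8 − 5.5 = 2.3; the wedge equals the tax, 23.
Welfare loss = ½ × 2.3 × 23 = 26.45.

26.45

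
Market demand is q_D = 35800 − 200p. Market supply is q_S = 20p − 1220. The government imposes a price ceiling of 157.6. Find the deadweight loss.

1252.98

In inverse form: demand p = 179 − 0.005q, supply p = 61 + 0.05q.
Competitive equilibrium: 179 − 0.005q = 61 + 0.05q → q* = 2145.4545, p* = 168.2727.
At the ceiling p = 157.6, quantity supplied = (157.6 − 61)/0.05 = 1932.
Willingness to pay at q' = 1932: 179 − 0.005·1932 = 169.34.
Δq = 2145.4545 − 1932 = 213.4545; wedge = 169.34 − 157.6 = 11.74.
The triangle = ½ × 213.4545 × 11.74 = 1252.98.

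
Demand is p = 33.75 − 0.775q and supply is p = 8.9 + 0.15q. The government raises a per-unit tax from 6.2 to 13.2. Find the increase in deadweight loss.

Competitive equilibrium: 33.75 − 0.775q = 8.9 + 0.15q → q* = 26.8649, p* = 12.9297.
For a per-unit tax t: Δq = t/0.925, so DWL = ½·t·(t/0.925) = t²/1.85.
At t = 6.2: DWL = 20.778. At t = 13.2: DWL = 94.184.
Increase = 94.184 − 20.778 = 73.41.

73.41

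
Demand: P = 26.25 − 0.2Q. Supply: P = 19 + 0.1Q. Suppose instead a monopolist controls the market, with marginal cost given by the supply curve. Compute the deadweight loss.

Competitive equilibrium: 26.25 − 0.2Q = 19 + 0.1Q → Q* = 24.1667, P* = 21.4167.
Marginal revenue: MR = 26.25 − 0.4Q. Set MR = MC: 26.25 − 0.4Q = 19 + 0.1Q → Q_m = 14.5.
Price P_m = 26.25 − 0.2·14.5 = 23.35; MC(Q_m) = 19 + 0.1·14.5 = 20.45.
Competitive Q* = 24.1667, so ΔQ = 9.6667; wedge = 23.35 − 20.45 = 2.9.
Deadweight loss = ½ × 9.6667 × 2.9 = 14.02.

14.02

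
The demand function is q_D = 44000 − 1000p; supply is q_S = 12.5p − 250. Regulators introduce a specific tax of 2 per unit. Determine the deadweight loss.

24.69

In inverse form: demand p = 44 − 0.001q, supply p = 20 + 0.08q.
Competitive equilibrium: 44 − 0.001q = 20 + 0.08q → q* = 296.2963, p* = 43.7037.
With the tax, the buyer price exceeds the seller price by 2: (44 − 0.001q) − (20 + 0.08q) = 2 → q' = 271.6049.
Δq = 296.2963 − 271.6049 = 24.6914; the wedge equals the tax, 2.
DWL = ½ × 24.6914 × 2 = 24.69.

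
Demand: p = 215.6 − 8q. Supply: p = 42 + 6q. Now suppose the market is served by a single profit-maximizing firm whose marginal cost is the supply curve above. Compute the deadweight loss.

142.32

Competitive equilibrium: 215.6 − 8q = 42 + 6q → q* = 12.4, p* = 116.4.
Marginal revenue: MR = 215.6 − 16q. Set MR = MC: 215.6 − 16q = 42 + 6q → q_m = 7.8909.
Price p_m = 215.6 − 8·7.8909 = 152.4728; MC(q_m) = 42 + 6·7.8909 = 89.3454.
Competitive q* = 12.4, so Δq = 4.5091; wedge = 152.4728 − 89.3454 = 63.1274.
DWL = ½ × 4.5091 × 63.1274 = 142.32.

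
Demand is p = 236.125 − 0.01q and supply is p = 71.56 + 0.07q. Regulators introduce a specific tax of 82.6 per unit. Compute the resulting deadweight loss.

42642.25

Competitive equilibrium: 236.125 − 0.01q = 71.56 + 0.07q → q* = 2057.0625, p* = 215.5544.
With the tax, the buyer price exceeds the seller price by 82.6: (236.125 − 0.01q) − (71.56 + 0.07q) = 82.6 → q' = 1024.5625.
Δq = 2057.0625 − 1024.5625 = 1032.5; the wedge equals the tax, 82.6.
Welfare loss = ½ × 1032.5 × 82.6 = 42642.25.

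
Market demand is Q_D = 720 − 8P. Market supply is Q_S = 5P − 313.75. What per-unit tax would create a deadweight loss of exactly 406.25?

In inverse form: demand P = 90 − 0.125Q, supply P = 62.75 + 0.2Q.
Competitive equilibrium: 90 − 0.125Q = 62.75 + 0.2Q → Q* = 83.8462, P* = 79.5192.
A tax t gives ΔQ = t/0.325 and wedge t, so DWL = t²/0.65.
t²/0.65 = 406.25 → t² = 264.0625 → t = 16.25.

16.25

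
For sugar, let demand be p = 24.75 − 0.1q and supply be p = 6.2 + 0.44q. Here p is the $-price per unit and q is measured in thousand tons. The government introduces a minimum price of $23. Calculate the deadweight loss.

Competitive equilibrium: 24.75 − 0.1q = 6.2 + 0.44q → q* = 34.3519, p* = 21.3148.
At the floor p = 23, quantity demanded = (24.75 − 23)/0.1 = 17.5.
Sellers' marginal cost at q' = 17.5: 6.2 + 0.44·17.5 = 13.9.
Δq = 34.3519 − 17.5 = 16.8519; wedge = 23 − 13.9 = 9.1.
Deadweight loss = ½ × 16.8519 × 9.1 = $76.68 thousand.

$76.68 thousand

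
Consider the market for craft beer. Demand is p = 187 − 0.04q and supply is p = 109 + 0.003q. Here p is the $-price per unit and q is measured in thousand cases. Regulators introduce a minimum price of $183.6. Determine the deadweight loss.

Competitive equilibrium: 187 − 0.04q = 109 + 0.003q → q* = 1813.9535, p* = 114.4419.
At the floor p = 183.6, quantity demanded = (187 − 183.6)/0.04 = 85.
Sellers' marginal cost at q' = 85: 109 + 0.003·85 = 109.255.
Δq = 1813.9535 − 85 = 1728.9535; wedge = 183.6 − 109.255 = 74.345.
Deadweight loss = ½ × 1728.9535 × 74.345 = $64269.52 thousand.

$64269.52 thousand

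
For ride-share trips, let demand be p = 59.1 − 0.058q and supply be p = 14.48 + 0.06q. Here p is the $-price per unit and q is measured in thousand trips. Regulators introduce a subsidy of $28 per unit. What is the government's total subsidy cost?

Competitive equilibrium: 59.1 − 0.058q = 14.48 + 0.06q → q* = 378.1356, p* = 37.1681.
The subsidy lowers effective supply by 28: p = 0.06q − 13.52.
New quantity: 59.1 − 0.058q = 0.06q − 13.52 → q' = 615.4237.
Total subsidy cost = 28 × 615.4237 = $17231.86 thousand.

$17231.86 thousand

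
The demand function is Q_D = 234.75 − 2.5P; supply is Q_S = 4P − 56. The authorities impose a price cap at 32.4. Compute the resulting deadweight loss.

In inverse form: demand P = 93.9 − 0.4Q, supply P = 14 + 0.25Q.
Competitive equilibrium: 93.9 − 0.4Q = 14 + 0.25Q → Q* = 122.9231, P* = 44.7308.
At the ceiling P = 32.4, quantity supplied = (32.4 − 14)/0.25 = 73.6.
Willingness to pay at Q' = 73.6: 93.9 − 0.4·73.6 = 64.46.
ΔQ = 122.9231 − 73.6 = 49.3231; wedge = 64.46 − 32.4 = 32.06.
Deadweight loss = ½ × 49.3231 × 32.06 = 790.65.

790.65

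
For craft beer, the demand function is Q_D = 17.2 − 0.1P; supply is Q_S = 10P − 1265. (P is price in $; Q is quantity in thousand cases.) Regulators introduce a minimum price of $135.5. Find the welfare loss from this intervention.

In inverse form: demand P = 172 − 10Q, supply P = 126.5 + 0.1Q.
Competitive equilibrium: 172 − 10Q = 126.5 + 0.1Q → Q* = 4.505, P* = 126.9505.
At the floor P = 135.5, quantity demanded = (172 − 135.5)/10 = 3.65.
Sellers' marginal cost at Q' = 3.65: 126.5 + 0.1·3.65 = 126.865.
ΔQ = 4.505 − 3.65 = 0.855; wedge = 135.5 − 126.865 = 8.635.
DWL = ½ × 0.855 × 8.635 = $3.69 thousand.

$3.69 thousand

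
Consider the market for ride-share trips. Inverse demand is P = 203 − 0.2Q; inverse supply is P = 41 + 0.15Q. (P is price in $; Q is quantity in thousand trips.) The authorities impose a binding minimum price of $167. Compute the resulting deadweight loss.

$14001.43 thousand

Competitive equilibrium: 203 − 0.2Q = 41 + 0.15Q → Q* = 462.8571, P* = 110.4286.
At the floor P = 167, quantity demanded = (203 − 167)/0.2 = 180.
Sellers' marginal cost at Q' = 180: 41 + 0.15·180 = 68.
ΔQ = 462.8571 − 180 = 282.8571; wedge = 167 − 68 = 99.
DWL = ½ × 282.8571 × 99 = $14001.43 thousand.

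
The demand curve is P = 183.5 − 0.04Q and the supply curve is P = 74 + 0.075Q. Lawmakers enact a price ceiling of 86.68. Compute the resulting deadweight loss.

35262.28

Competitive equilibrium: 183.5 − 0.04Q = 74 + 0.075Q → Q* = 952.173913, P* = 145.413043.
At the ceiling P = 86.68, quantity supplied = (86.68 − 74)/0.075 = 169.066667.
Willingness to pay at Q' = 169.066667: 183.5 − 0.04·169.066667 = 176.737333.
ΔQ = 952.173913 − 169.066667 = 783.107246; wedge = 176.737333 − 86.68 = 90.057333.
DWL = ½ × 783.107246 × 90.057333 = 35262.28.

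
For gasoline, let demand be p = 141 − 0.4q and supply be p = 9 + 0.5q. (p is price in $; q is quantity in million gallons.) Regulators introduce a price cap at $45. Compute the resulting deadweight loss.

$2508.80 million

Competitive equilibrium: 141 − 0.4q = 9 + 0.5q → q* = 146.6667, p* = 82.3333.
At the ceiling p = 45, quantity supplied = (45 − 9)/0.5 = 72.
Willingness to pay at q' = 72: 141 − 0.4·72 = 112.2.
Δq = 146.6667 − 72 = 74.6667; wedge = 112.2 − 45 = 67.2.
DWL = ½ × 74.6667 × 67.2 = $2508.80 million.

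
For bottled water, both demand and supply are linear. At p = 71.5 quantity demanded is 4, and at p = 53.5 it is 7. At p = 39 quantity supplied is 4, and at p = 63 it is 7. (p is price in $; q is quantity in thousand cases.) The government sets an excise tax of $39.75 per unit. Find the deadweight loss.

$56.43 thousand

Demand slope = (53.5 − 71.5)/(7 − 4) = −6, so p = 95.5 − 6q.
Supply slope = (63 − 39)/(7 − 4) = 8, so p = 7 + 8q.
Competitive equilibrium: 95.5 − 6q = 7 + 8q → q* = 6.3214, p* = 57.5714.
With the tax, the buyer price exceeds the seller price by 39.75: (95.5 − 6q) − (7 + 8q) = 39.75 → q' = 3.4821.
Δq = 6.3214 − 3.4821 = 2.8393; the wedge equals the tax, 39.75.
Deadweight loss = ½ × 2.8393 × 39.75 = $56.43 thousand.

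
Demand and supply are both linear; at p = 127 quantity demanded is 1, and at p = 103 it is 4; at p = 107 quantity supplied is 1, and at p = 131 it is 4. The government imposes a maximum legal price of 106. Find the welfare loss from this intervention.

15.125

Demand slope = (103 − 127)/(4 − 1) = −8, so p = 135 − 8q.
Supply slope = (131 − 107)/(4 − 1) = 8, so p = 99 + 8q.
Competitive equilibrium: 135 − 8q = 99 + 8q → q* = 2.25, p* = 117.
At the ceiling p = 106, quantity supplied = (106 − 99)/8 = 0.875.
Willingness to pay at q' = 0.875: 135 − 8·0.875 = 128.
Δq = 2.25 − 0.875 = 1.375; wedge = 128 − 106 = 22.
Welfare loss = ½ × 1.375 × 22 = 15.125.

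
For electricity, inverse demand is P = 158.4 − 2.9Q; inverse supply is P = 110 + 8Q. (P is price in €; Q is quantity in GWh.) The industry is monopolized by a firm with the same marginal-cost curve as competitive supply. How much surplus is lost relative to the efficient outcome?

Competitive equilibrium: 158.4 − 2.9Q = 110 + 8Q → Q* = 4.4404, P* = 145.5229.
Marginal revenue: MR = 158.4 − 5.8Q. Set MR = MC: 158.4 − 5.8Q = 110 + 8Q → Q_m = 3.5072.
Price P_m = 158.4 − 2.9·3.5072 = 148.2291; MC(Q_m) = 110 + 8·3.5072 = 138.0576.
Competitive Q* = 4.4404, so ΔQ = 0.9332; wedge = 148.2291 − 138.0576 = 10.1715.
The triangle = ½ × 0.9332 × 10.1715 = €4.75.

€4.75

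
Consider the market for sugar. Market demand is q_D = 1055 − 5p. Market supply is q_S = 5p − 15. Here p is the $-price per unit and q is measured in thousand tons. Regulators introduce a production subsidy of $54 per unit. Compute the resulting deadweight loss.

In inverse form: demand p = 211 − 0.2q, supply p = 3 + 0.2q.
Competitive equilibrium: 211 − 0.2q = 3 + 0.2q → q* = 520, p* = 107.
The subsidy lowers effective supply by 54: p = 0.2q − 51.
New quantity: 211 − 0.2q = 0.2q − 51 → q' = 655.
Overproduction Δq = 655 − 520 = 135; wedge = subsidy = 54.
DWL = ½ × 135 × 54 = $3645 thousand.

$3645 thousand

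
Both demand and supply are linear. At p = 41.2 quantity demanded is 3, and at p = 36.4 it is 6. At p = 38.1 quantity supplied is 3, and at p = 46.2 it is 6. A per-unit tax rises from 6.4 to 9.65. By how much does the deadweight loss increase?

6.07

Demand slope = (36.4 − 41.2)/(6 − 3) = −1.6, so p = 46 − 1.6q.
Supply slope = (46.2 − 38.1)/(6 − 3) = 2.7, so p = 30 + 2.7q.
Competitive equilibrium: 46 − 1.6q = 30 + 2.7q → q* = 3.7209, p* = 40.0465.
For a per-unit tax t: Δq = t/4.3, so DWL = ½·t·(t/4.3) = t²/8.6.
At t = 6.4: DWL = 4.763. At t = 9.65: DWL = 10.828.
Increase = 10.828 − 4.763 = 6.07.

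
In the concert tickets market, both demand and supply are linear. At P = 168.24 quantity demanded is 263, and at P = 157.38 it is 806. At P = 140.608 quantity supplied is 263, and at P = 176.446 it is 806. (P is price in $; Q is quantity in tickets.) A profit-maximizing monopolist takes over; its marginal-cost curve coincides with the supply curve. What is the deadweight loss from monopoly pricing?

$522.63

Demand slope = (157.38 − 168.24)/(806 − 263) = −0.02, so P = 173.5 − 0.02Q.
Supply slope = (176.446 − 140.608)/(806 − 263) = 0.066, so P = 123.25 + 0.066Q.
Competitive equilibrium: 173.5 − 0.02Q = 123.25 + 0.066Q → Q* = 584.3023, P* = 161.814.
Marginal revenue: MR = 173.5 − 0.04Q. Set MR = MC: 173.5 − 0.04Q = 123.25 + 0.066Q → Q_m = 474.0566.
Price P_m = 173.5 − 0.02·474.0566 = 164.0189; MC(Q_m) = 123.25 + 0.066·474.0566 = 154.5377.
Competitive Q* = 584.3023, so ΔQ = 110.2457; wedge = 164.0189 − 154.5377 = 9.4812.
DWL = ½ × 110.2457 × 9.4812 = $522.63.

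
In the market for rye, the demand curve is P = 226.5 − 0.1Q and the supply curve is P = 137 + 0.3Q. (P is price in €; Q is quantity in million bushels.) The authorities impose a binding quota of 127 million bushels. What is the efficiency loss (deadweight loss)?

€1872.11 million

Competitive equilibrium: 226.5 − 0.1Q = 137 + 0.3Q → Q* = 223.75, P* = 204.125.
At Q = 127: demand price = 226.5 − 0.1·127 = 213.8; supply price = 137 + 0.3·127 = 175.1.
ΔQ = 223.75 − 127 = 96.75; wedge = 213.8 − 175.1 = 38.7.
Deadweight loss = ½ × 96.75 × 38.7 = €1872.11 million.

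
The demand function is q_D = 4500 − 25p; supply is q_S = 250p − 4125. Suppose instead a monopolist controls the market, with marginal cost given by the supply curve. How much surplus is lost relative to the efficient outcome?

68883.35

In inverse form: demand p = 180 − 0.04q, supply p = 16.5 + 0.004q.
Competitive equilibrium: 180 − 0.04q = 16.5 + 0.004q → q* = 3715.909091, p* = 31.363636.
Marginal revenue: MR = 180 − 0.08q. Set MR = MC: 180 − 0.08q = 16.5 + 0.004q → q_m = 1946.428571.
Price p_m = 180 − 0.04·1946.428571 = 102.142857; MC(q_m) = 16.5 + 0.004·1946.428571 = 24.285714.
Competitive q* = 3715.909091, so Δq = 1769.48052; wedge = 102.142857 − 24.285714 = 77.857143.
The triangle = ½ × 1769.48052 × 77.857143 = 68883.35.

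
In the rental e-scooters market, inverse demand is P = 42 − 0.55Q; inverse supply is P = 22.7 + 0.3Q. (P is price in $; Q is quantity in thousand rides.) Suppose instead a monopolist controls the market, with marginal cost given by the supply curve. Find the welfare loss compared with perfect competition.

$33.82 thousand

Competitive equilibrium: 42 − 0.55Q = 22.7 + 0.3Q → Q* = 22.7059, P* = 29.5118.
Marginal revenue: MR = 42 − 1.1Q. Set MR = MC: 42 − 1.1Q = 22.7 + 0.3Q → Q_m = 13.7857.
Price P_m = 42 − 0.55·13.7857 = 34.4179; MC(Q_m) = 22.7 + 0.3·13.7857 = 26.8357.
Competitive Q* = 22.7059, so ΔQ = 8.9202; wedge = 34.4179 − 26.8357 = 7.5822.
Welfare loss = ½ × 8.9202 × 7.5822 = $33.82 thousand.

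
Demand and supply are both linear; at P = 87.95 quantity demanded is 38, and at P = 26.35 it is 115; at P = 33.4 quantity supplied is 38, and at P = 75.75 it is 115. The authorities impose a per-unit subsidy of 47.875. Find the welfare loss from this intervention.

Demand slope = (26.35 − 87.95)/(115 − 38) = −0.8, so P = 118.35 − 0.8Q.
Supply slope = (75.75 − 33.4)/(115 − 38) = 0.55, so P = 12.5 + 0.55Q.
Competitive equilibrium: 118.35 − 0.8Q = 12.5 + 0.55Q → Q* = 78.40741, P* = 55.62407.
The subsidy lowers effective supply by 47.875: P = 0.55Q − 35.375.
New quantity: 118.35 − 0.8Q = 0.55Q − 35.375 → Q' = 113.87037.
Overproduction ΔQ = 113.87037 − 78.40741 = 35.46296; wedge = subsidy = 47.875.
Welfare loss = ½ × 35.46296 × 47.875 = 848.89.

848.89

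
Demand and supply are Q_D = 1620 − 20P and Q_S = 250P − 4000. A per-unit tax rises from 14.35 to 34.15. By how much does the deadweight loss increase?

8891.67

In inverse form: demand P = 81 − 0.05Q, supply P = 16 + 0.004Q.
Competitive equilibrium: 81 − 0.05Q = 16 + 0.004Q → Q* = 1203.7037, P* = 20.8148.
For a per-unit tax t: ΔQ = t/0.054, so DWL = ½·t·(t/0.054) = t²/0.108.
At t = 14.35: DWL = 1906.69. At t = 34.15: DWL = 10798.356.
Increase = 10798.356 − 1906.69 = 8891.67.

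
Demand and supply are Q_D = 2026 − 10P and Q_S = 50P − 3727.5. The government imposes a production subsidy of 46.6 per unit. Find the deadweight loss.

In inverse form: demand P = 202.6 − 0.1Q, supply P = 74.55 + 0.02Q.
Competitive equilibrium: 202.6 − 0.1Q = 74.55 + 0.02Q → Q* = 1067.0833, P* = 95.8917.
The subsidy lowers effective supply by 46.6: P = 27.95 + 0.02Q.
New quantity: 202.6 − 0.1Q = 27.95 + 0.02Q → Q' = 1455.4167.
Overproduction ΔQ = 1455.4167 − 1067.0833 = 388.3334; wedge = subsidy = 46.6.
The triangle = ½ × 388.3334 × 46.6 = 9048.17.

9048.17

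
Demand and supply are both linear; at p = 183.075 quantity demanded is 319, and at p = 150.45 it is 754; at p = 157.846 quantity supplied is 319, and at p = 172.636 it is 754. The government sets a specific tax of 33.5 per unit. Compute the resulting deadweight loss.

5147.94

Demand slope = (150.45 − 183.075)/(754 − 319) = −0.075, so p = 207 − 0.075q.
Supply slope = (172.636 − 157.846)/(754 − 319) = 0.034, so p = 147 + 0.034q.
Competitive equilibrium: 207 − 0.075q = 147 + 0.034q → q* = 550.45872, p* = 165.7156.
With the tax, the buyer price exceeds the seller price by 33.5: (207 − 0.075q) − (147 + 0.034q) = 33.5 → q' = 243.11927.
Δq = 550.45872 − 243.11927 = 307.33945; the wedge equals the tax, 33.5.
Welfare loss = ½ × 307.33945 × 33.5 = 5147.94.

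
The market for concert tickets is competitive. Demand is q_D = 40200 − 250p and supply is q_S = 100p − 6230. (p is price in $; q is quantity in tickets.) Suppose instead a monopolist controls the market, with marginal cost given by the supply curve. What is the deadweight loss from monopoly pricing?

In inverse form: demand p = 160.8 − 0.004q, supply p = 62.3 + 0.01q.
Competitive equilibrium: 160.8 − 0.004q = 62.3 + 0.01q → q* = 7035.71429, p* = 132.65714.
Marginal revenue: MR = 160.8 − 0.008q. Set MR = MC: 160.8 − 0.008q = 62.3 + 0.01q → q_m = 5472.22222.
Price p_m = 160.8 − 0.004·5472.22222 = 138.91111; MC(q_m) = 62.3 + 0.01·5472.22222 = 117.02222.
Competitive q* = 7035.71429, so Δq = 1563.49207; wedge = 138.91111 − 117.02222 = 21.88889.
Welfare loss = ½ × 1563.49207 × 21.88889 = $17111.55.

$17111.55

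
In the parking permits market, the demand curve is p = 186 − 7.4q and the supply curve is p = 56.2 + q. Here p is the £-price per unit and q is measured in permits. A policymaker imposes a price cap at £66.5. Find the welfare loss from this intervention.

Competitive equilibrium: 186 − 7.4q = 56.2 + q → q* = 15.4524, p* = 71.6524.
At the ceiling p = 66.5, quantity supplied = (66.5 − 56.2)/1 = 10.3.
Willingness to pay at q' = 10.3: 186 − 7.4·10.3 = 109.78.
Δq = 15.4524 − 10.3 = 5.1524; wedge = 109.78 − 66.5 = 43.28.
Welfare loss = ½ × 5.1524 × 43.28 = £111.50.

£111.50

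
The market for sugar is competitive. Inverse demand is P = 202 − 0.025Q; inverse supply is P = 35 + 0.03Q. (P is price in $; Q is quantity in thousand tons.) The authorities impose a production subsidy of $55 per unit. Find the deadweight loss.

$27500 thousand

Competitive equilibrium: 202 − 0.025Q = 35 + 0.03Q → Q* = 3036.3636, P* = 126.0909.
The subsidy lowers effective supply by 55: P = 0.03Q − 20.
New quantity: 202 − 0.025Q = 0.03Q − 20 → Q' = 4036.3636.
Overproduction ΔQ = 4036.3636 − 3036.3636 = 1000; wedge = subsidy = 55.
The triangle = ½ × 1000 × 55 = $27500 thousand.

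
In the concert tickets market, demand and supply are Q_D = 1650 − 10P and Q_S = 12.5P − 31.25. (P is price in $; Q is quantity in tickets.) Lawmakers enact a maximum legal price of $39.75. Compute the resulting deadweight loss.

In inverse form: demand P = 165 − 0.1Q, supply P = 2.5 + 0.08Q.
Competitive equilibrium: 165 − 0.1Q = 2.5 + 0.08Q → Q* = 902.7778, P* = 74.7222.
At the ceiling P = 39.75, quantity supplied = (39.75 − 2.5)/0.08 = 465.625.
Willingness to pay at Q' = 465.625: 165 − 0.1·465.625 = 118.4375.
ΔQ = 902.7778 − 465.625 = 437.1528; wedge = 118.4375 − 39.75 = 78.6875.
Deadweight loss = ½ × 437.1528 × 78.6875 = $17199.23.

$17199.23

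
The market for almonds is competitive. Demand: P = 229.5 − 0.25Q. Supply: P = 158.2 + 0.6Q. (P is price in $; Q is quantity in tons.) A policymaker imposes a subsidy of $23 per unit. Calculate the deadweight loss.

Competitive equilibrium: 229.5 − 0.25Q = 158.2 + 0.6Q → Q* = 83.8824, P* = 208.5294.
The subsidy lowers effective supply by 23: P = 135.2 + 0.6Q.
New quantity: 229.5 − 0.25Q = 135.2 + 0.6Q → Q' = 110.9412.
Overproduction ΔQ = 110.9412 − 83.8824 = 27.0588; wedge = subsidy = 23.
Deadweight loss = ½ × 27.0588 × 23 = $311.18.

$311.18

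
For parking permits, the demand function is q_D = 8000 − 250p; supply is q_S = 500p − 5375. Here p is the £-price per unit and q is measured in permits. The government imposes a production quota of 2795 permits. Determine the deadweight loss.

£1672.53

In inverse form: demand p = 32 − 0.004q, supply p = 10.75 + 0.002q.
Competitive equilibrium: 32 − 0.004q = 10.75 + 0.002q → q* = 3541.6667, p* = 17.8333.
At q = 2795: demand price = 32 − 0.004·2795 = 20.82; supply price = 10.75 + 0.002·2795 = 16.34.
Δq = 3541.6667 − 2795 = 746.6667; wedge = 20.82 − 16.34 = 4.48.
Welfare loss = ½ × 746.6667 × 4.48 = £1672.53.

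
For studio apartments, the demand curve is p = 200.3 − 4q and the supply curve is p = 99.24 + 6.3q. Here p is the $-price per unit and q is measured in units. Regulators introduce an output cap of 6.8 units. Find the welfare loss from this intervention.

$46.71

Competitive equilibrium: 200.3 − 4q = 99.24 + 6.3q → q* = 9.8117, p* = 161.0534.
At q = 6.8: demand price = 200.3 − 4·6.8 = 173.1; supply price = 99.24 + 6.3·6.8 = 142.08.
Δq = 9.8117 − 6.8 = 3.0117; wedge = 173.1 − 142.08 = 31.02.
Welfare loss = ½ × 3.0117 × 31.02 = $46.71.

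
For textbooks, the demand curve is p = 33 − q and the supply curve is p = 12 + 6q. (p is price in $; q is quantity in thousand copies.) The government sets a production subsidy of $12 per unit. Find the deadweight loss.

$10.29 thousand

Competitive equilibrium: 33 − q = 12 + 6q → q* = 3, p* = 30.
The subsidy lowers effective supply by 12: p = 0 + 6q.
New quantity: 33 − q = 0 + 6q → q' = 4.7143.
Overproduction Δq = 4.7143 − 3 = 1.7143; wedge = subsidy = 12.
The triangle = ½ × 1.7143 × 12 = $10.29 thousand.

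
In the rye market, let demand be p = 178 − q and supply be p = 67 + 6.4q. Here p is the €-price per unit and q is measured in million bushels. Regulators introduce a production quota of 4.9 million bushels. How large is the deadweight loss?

€377.437 million

Competitive equilibrium: 178 − q = 67 + 6.4q → q* = 15, p* = 163.
At q = 4.9: demand price = 178 − 1·4.9 = 173.1; supply price = 67 + 6.4·4.9 = 98.36.
Δq = 15 − 4.9 = 10.1; wedge = 173.1 − 98.36 = 74.74.
Welfare loss = ½ × 10.1 × 74.74 = €377.437 million.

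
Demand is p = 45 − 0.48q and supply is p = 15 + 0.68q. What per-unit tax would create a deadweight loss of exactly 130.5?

Competitive equilibrium: 45 − 0.48q = 15 + 0.68q → q* = 25.8621, p* = 32.5862.
A tax t gives Δq = t/1.16 and wedge t, so DWL = t²/2.32.
t²/2.32 = 130.5 → t² = 302.76 → t = 17.4.

17.4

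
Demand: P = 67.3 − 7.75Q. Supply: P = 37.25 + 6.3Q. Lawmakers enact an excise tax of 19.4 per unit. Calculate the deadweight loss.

Competitive equilibrium: 67.3 − 7.75Q = 37.25 + 6.3Q → Q* = 2.1388, P* = 50.7244.
With the tax, the buyer price exceeds the seller price by 19.4: (67.3 − 7.75Q) − (37.25 + 6.3Q) = 19.4 → Q' = 0.758.
ΔQ = 2.1388 − 0.758 = 1.3808; the wedge equals the tax, 19.4.
Welfare loss = ½ × 1.3808 × 19.4 = 13.39.

13.39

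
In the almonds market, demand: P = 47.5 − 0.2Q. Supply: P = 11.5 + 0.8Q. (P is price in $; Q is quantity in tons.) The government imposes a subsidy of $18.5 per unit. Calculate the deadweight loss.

$171.125

Competitive equilibrium: 47.5 − 0.2Q = 11.5 + 0.8Q → Q* = 36, P* = 40.3.
The subsidy lowers effective supply by 18.5: P = 0.8Q − 7.
New quantity: 47.5 − 0.2Q = 0.8Q − 7 → Q' = 54.5.
Overproduction ΔQ = 54.5 − 36 = 18.5; wedge = subsidy = 18.5.
Deadweight loss = ½ × 18.5 × 18.5 = $171.125.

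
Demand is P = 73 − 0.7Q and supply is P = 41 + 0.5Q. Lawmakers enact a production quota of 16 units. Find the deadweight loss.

Competitive equilibrium: 73 − 0.7Q = 41 + 0.5Q → Q* = 26.6667, P* = 54.3333.
At Q = 16: demand price = 73 − 0.7·16 = 61.8; supply price = 41 + 0.5·16 = 49.
ΔQ = 26.6667 − 16 = 10.6667; wedge = 61.8 − 49 = 12.8.
Welfare loss = ½ × 10.6667 × 12.8 = 68.27.

68.27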